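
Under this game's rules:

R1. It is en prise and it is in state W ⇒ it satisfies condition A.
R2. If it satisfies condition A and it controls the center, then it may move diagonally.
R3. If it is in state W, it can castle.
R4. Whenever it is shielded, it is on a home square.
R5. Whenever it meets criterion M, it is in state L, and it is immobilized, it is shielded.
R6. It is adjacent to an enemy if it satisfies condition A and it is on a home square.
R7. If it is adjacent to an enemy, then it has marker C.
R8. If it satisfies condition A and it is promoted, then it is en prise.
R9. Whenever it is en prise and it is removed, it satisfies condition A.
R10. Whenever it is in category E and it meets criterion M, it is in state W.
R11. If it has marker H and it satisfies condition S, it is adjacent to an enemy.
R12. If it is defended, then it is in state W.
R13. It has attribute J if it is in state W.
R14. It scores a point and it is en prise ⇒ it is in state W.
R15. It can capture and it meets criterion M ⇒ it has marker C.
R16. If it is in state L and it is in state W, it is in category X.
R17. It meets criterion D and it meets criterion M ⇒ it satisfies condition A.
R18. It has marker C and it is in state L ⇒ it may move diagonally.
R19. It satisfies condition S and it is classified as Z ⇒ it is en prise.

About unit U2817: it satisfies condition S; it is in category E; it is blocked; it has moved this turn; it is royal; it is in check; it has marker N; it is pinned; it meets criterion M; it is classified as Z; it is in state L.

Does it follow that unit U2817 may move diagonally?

No

Forward chaining from the given facts derives: is in state W, has attribute J, is in category X, is en prise, satisfies condition A, can castle.
Rules concluding "it may move diagonally": R2 needs "it controls the center"; R18 needs "it has marker C" — none of these are established.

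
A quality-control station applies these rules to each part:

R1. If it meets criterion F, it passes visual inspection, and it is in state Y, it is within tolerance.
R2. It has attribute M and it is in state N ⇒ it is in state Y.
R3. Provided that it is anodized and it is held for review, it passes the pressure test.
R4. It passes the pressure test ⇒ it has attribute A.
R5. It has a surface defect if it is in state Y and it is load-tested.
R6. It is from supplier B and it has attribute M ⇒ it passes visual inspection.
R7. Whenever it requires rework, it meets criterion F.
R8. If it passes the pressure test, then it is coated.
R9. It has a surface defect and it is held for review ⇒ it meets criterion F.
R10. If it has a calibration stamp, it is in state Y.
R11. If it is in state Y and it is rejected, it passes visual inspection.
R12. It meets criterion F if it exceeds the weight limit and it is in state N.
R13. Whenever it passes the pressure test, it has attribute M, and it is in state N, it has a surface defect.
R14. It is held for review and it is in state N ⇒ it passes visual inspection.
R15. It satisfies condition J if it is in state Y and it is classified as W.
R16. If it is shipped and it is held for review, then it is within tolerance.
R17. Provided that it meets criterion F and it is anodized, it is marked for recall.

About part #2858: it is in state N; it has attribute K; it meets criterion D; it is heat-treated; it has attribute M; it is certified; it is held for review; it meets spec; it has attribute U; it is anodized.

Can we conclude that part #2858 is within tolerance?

By R2 (it has attribute M, it is in state N): it is in state Y.
By R3 (it is anodized, it is held for review): it passes the pressure test.
By R13 (it passes the pressure test, it has attribute M, it is in state N): it has a surface defect.
By R14 (it is held for review, it is in state N): it passes visual inspection.
By R9 (it has a surface defect, it is held for review): it meets criterion F.
By R1 (it meets criterion F, it passes visual inspection, it is in state Y): it is within tolerance.

Yes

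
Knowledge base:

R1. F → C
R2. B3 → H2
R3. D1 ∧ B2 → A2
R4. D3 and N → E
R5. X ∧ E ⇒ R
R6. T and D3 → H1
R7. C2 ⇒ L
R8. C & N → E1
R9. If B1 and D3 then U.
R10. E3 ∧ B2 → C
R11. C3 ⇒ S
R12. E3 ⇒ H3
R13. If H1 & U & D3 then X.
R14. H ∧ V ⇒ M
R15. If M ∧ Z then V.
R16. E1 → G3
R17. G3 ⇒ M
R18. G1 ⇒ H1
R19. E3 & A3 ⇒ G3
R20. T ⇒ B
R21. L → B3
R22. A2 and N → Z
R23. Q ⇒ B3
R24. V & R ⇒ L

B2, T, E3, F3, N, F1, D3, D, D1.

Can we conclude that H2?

No

Forward chaining from the given facts derives: A2, E, H1, C, H3, B, Z, E1, G3, M, V.
The only rule concluding H2 is R2, which needs B3; that is never established.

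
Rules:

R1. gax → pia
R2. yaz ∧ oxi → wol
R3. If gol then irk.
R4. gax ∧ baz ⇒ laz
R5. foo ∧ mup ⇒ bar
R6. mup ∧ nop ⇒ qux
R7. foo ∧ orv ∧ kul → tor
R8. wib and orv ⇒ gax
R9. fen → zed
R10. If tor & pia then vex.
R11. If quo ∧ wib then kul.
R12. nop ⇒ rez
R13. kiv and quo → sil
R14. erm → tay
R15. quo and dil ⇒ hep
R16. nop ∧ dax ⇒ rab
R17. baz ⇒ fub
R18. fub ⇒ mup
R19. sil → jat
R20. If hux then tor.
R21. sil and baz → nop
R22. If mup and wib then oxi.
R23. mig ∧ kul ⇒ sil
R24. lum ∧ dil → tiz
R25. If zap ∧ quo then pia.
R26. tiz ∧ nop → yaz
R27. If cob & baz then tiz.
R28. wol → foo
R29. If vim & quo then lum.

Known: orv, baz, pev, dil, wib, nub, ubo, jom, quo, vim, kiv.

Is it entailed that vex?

gax  (by R8: wib, orv)
kul  (by R11: quo, wib)
sil  (by R13: kiv, quo)
fub  (by R17: baz)
mup  (by R18: fub)
nop  (by R21: sil, baz)
oxi  (by R22: mup, wib)
lum  (by R29: vim, quo)
pia  (by R1: gax)
tiz  (by R24: lum, dil)
yaz  (by R26: tiz, nop)
wol  (by R2: yaz, oxi)
foo  (by R28: wol)
tor  (by R7: foo, orv, kul)
vex  (by R10: tor, pia)

Yes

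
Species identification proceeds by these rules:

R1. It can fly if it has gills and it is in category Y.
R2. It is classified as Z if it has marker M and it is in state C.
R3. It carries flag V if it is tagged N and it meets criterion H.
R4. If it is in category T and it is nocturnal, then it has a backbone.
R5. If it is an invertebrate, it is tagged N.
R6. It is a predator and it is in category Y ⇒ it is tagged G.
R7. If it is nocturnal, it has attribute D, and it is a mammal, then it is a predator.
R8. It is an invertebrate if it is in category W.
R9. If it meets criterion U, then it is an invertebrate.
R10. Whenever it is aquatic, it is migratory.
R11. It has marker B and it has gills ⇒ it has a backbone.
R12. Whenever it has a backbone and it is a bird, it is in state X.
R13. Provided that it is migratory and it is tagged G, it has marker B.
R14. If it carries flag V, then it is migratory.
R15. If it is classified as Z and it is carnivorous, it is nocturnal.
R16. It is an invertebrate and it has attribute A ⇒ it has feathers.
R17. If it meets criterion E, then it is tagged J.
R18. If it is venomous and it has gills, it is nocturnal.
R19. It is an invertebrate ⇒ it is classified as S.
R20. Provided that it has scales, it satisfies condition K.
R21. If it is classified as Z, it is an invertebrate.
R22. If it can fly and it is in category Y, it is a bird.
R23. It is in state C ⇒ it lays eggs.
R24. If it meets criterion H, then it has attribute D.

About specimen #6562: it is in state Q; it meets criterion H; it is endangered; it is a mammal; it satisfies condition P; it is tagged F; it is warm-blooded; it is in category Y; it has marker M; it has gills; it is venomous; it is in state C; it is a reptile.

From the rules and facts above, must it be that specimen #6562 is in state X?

Yes

By R1 (it has gills, it is in category Y): it can fly.
By R2 (it has marker M, it is in state C): it is classified as Z.
By R18 (it is venomous, it has gills): it is nocturnal.
By R21 (it is classified as Z): it is an invertebrate.
By R22 (it can fly, it is in category Y): it is a bird.
By R24 (it meets criterion H): it has attribute D.
By R5 (it is an invertebrate): it is tagged N.
By R7 (it is nocturnal, it has attribute D, it is a mammal): it is a predator.
By R3 (it is tagged N, it meets criterion H): it carries flag V.
By R6 (it is a predator, it is in category Y): it is tagged G.
By R14 (it carries flag V): it is migratory.
By R13 (it is migratory, it is tagged G): it has marker B.
By R11 (it has marker B, it has gills): it has a backbone.
By R12 (it has a backbone, it is a bird): it is in state X.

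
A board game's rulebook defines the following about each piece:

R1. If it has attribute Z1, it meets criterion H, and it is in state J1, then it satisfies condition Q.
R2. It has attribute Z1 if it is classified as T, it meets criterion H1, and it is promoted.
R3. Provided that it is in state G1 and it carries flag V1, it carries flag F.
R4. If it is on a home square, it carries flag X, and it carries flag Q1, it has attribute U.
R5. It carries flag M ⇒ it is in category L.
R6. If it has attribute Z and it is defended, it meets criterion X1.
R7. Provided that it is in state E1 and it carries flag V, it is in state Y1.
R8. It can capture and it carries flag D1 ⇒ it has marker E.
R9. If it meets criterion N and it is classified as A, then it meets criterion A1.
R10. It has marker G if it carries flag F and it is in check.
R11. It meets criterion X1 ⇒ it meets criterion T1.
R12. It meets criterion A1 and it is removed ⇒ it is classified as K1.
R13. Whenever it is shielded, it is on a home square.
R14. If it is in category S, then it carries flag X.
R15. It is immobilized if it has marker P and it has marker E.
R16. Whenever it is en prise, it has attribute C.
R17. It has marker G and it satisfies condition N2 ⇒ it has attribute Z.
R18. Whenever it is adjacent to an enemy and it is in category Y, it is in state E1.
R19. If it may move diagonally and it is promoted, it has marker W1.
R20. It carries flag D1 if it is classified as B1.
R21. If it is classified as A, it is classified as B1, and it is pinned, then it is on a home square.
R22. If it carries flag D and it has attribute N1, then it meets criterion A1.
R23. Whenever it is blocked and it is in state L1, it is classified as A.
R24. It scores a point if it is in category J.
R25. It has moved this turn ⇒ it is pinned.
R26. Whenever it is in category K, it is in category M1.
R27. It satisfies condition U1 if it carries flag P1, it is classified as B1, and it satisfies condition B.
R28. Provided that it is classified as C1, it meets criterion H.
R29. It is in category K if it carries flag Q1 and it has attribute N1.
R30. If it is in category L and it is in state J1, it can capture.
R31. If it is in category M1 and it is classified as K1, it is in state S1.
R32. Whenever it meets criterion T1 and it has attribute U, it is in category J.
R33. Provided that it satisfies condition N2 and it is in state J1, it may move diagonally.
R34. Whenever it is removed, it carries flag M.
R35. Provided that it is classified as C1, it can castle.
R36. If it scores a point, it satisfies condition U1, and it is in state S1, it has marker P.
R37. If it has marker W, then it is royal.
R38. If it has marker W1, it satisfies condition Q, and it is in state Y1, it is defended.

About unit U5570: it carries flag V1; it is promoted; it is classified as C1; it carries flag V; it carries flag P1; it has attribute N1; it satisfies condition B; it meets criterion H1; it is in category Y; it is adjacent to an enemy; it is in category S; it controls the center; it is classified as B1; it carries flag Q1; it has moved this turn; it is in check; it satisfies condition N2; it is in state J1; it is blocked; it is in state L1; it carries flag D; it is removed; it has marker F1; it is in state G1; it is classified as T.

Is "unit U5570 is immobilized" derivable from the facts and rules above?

By R2 (it is classified as T, it meets criterion H1, it is promoted): it has attribute Z1.
By R3 (it is in state G1, it carries flag V1): it carries flag F.
By R10 (it carries flag F, it is in check): it has marker G.
By R14 (it is in category S): it carries flag X.
By R17 (it has marker G, it satisfies condition N2): it has attribute Z.
By R18 (it is adjacent to an enemy, it is in category Y): it is in state E1.
By R20 (it is classified as B1): it carries flag D1.
By R22 (it carries flag D, it has attribute N1): it meets criterion A1.
By R23 (it is blocked, it is in state L1): it is classified as A.
By R25 (it has moved this turn): it is pinned.
By R27 (it carries flag P1, it is classified as B1, it satisfies condition B): it satisfies condition U1.
By R28 (it is classified as C1): it meets criterion H.
By R29 (it carries flag Q1, it has attribute N1): it is in category K.
By R33 (it satisfies condition N2, it is in state J1): it may move diagonally.
By R34 (it is removed): it carries flag M.
By R1 (it has attribute Z1, it meets criterion H, it is in state J1): it satisfies condition Q.
By R5 (it carries flag M): it is in category L.
By R7 (it is in state E1, it carries flag V): it is in state Y1.
By R12 (it meets criterion A1, it is removed): it is classified as K1.
By R19 (it may move diagonally, it is promoted): it has marker W1.
By R21 (it is classified as A, it is classified as B1, it is pinned): it is on a home square.
By R26 (it is in category K): it is in category M1.
By R30 (it is in category L, it is in state J1): it can capture.
By R31 (it is in category M1, it is classified as K1): it is in state S1.
By R38 (it has marker W1, it satisfies condition Q, it is in state Y1): it is defended.
By R4 (it is on a home square, it carries flag X, it carries flag Q1): it has attribute U.
By R6 (it has attribute Z, it is defended): it meets criterion X1.
By R8 (it can capture, it carries flag D1): it has marker E.
By R11 (it meets criterion X1): it meets criterion T1.
By R32 (it meets criterion T1, it has attribute U): it is in category J.
By R24 (it is in category J): it scores a point.
By R36 (it scores a point, it satisfies condition U1, it is in state S1): it has marker P.
By R15 (it has marker P, it has marker E): it is immobilized.

Yes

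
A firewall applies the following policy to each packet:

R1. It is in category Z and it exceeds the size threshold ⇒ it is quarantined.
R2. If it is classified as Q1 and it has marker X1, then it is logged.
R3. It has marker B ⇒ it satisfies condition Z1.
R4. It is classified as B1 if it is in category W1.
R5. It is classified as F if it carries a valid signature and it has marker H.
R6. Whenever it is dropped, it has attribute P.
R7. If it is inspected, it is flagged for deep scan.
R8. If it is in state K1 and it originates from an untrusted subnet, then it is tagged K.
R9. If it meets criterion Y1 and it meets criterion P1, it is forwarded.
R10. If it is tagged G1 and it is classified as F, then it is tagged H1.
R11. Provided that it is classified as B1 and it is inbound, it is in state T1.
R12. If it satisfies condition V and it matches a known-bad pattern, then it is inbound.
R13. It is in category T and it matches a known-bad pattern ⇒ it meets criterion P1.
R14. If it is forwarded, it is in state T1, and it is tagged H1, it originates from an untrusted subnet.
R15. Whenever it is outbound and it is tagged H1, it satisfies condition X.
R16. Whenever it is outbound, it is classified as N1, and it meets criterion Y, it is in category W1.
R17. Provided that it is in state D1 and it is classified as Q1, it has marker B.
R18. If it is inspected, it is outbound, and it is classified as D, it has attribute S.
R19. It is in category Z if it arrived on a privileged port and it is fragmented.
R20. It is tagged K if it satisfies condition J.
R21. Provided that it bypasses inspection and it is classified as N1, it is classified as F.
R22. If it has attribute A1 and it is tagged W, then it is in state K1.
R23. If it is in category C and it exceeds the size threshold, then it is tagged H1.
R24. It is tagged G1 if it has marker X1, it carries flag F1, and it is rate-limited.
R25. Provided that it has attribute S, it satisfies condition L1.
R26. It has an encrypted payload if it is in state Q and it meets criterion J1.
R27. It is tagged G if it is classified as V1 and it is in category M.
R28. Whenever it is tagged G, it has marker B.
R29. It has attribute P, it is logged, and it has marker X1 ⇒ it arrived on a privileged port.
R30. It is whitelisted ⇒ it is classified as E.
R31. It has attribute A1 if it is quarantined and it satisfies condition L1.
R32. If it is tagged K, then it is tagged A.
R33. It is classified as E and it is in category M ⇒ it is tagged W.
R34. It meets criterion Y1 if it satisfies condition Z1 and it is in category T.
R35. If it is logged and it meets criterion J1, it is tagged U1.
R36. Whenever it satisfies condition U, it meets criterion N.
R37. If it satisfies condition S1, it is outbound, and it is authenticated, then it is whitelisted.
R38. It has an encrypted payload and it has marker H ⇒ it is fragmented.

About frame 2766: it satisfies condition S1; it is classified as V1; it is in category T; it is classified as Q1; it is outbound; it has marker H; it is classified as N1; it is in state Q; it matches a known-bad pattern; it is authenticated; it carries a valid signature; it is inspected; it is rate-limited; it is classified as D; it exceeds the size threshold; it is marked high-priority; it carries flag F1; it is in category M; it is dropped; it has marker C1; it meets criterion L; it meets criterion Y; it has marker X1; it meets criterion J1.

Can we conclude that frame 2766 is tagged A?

Forward chaining from the given facts derives: is logged, is classified as F, has attribute P, is flagged for deep scan, meets criterion P1, is in category W1, has attribute S, is tagged G1, satisfies condition L1, has an encrypted payload, is tagged G, has marker B, arrived on a privileged port, is tagged U1, is whitelisted, is fragmented, satisfies condition Z1, is classified as B1, is tagged H1, satisfies condition X, is in category Z, is classified as E, is tagged W, meets criterion Y1, is quarantined, is forwarded, has attribute A1, is in state K1.
The only rule concluding "it is tagged A" is R32, which needs "it is tagged K"; that is never established.

No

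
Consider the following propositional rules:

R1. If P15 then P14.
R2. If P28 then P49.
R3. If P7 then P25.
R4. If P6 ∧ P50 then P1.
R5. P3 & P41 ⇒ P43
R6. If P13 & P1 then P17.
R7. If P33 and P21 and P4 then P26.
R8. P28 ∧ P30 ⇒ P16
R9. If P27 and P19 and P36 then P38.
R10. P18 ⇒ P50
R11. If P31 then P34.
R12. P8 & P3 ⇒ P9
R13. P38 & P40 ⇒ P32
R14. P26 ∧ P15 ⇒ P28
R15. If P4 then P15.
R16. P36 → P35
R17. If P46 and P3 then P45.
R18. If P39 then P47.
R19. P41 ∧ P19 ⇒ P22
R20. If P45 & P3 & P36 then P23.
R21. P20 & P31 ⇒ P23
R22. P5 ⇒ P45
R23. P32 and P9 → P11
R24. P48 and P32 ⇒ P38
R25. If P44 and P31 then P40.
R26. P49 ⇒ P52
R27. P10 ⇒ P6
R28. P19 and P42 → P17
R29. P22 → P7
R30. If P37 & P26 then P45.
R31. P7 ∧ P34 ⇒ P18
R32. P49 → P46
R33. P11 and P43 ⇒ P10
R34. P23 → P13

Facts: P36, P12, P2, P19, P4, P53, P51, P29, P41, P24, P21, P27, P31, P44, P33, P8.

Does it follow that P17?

Forward chaining from the given facts derives: P26, P38, P34, P15, P35, P22, P40, P7, P18, P14, P25, P50, P32, P28, P49, P52, P46.
Rules concluding P17: R6 needs P13; R28 needs P42 — none of these are established.

No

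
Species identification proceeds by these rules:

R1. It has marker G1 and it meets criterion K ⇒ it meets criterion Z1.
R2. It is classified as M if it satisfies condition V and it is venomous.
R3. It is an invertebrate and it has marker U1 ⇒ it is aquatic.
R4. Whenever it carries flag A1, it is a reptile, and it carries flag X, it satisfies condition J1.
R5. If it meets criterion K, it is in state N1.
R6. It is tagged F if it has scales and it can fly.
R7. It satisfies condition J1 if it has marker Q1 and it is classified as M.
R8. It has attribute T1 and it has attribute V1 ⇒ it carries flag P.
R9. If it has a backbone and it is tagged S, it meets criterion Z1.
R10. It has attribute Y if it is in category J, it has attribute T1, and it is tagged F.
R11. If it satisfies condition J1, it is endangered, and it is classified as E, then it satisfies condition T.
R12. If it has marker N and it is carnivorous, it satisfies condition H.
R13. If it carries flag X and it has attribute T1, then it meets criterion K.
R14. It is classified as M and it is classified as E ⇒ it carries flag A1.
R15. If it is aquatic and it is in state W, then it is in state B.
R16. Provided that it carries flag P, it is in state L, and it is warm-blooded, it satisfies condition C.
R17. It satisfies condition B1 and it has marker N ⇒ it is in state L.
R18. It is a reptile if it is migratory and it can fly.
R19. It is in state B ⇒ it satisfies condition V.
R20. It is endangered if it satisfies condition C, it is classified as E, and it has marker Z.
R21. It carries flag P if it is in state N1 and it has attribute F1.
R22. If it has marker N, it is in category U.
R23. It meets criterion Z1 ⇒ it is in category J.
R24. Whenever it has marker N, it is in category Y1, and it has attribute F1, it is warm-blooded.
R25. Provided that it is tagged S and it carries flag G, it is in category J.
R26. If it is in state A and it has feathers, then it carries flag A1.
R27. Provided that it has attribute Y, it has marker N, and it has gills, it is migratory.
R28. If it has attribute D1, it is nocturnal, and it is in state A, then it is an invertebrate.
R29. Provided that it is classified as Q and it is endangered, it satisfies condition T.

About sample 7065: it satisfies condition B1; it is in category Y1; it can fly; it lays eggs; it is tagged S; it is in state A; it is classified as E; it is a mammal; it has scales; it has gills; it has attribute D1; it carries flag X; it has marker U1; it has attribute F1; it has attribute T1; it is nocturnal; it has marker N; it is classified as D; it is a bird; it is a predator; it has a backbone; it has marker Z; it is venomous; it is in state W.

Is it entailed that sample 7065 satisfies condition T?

Yes

By R6 (it has scales, it can fly): it is tagged F.
By R9 (it has a backbone, it is tagged S): it meets criterion Z1.
By R13 (it carries flag X, it has attribute T1): it meets criterion K.
By R17 (it satisfies condition B1, it has marker N): it is in state L.
By R23 (it meets criterion Z1): it is in category J.
By R24 (it has marker N, it is in category Y1, it has attribute F1): it is warm-blooded.
By R28 (it has attribute D1, it is nocturnal, it is in state A): it is an invertebrate.
By R3 (it is an invertebrate, it has marker U1): it is aquatic.
By R5 (it meets criterion K): it is in state N1.
By R10 (it is in category J, it has attribute T1, it is tagged F): it has attribute Y.
By R15 (it is aquatic, it is in state W): it is in state B.
By R19 (it is in state B): it satisfies condition V.
By R21 (it is in state N1, it has attribute F1): it carries flag P.
By R27 (it has attribute Y, it has marker N, it has gills): it is migratory.
By R2 (it satisfies condition V, it is venomous): it is classified as M.
By R14 (it is classified as M, it is classified as E): it carries flag A1.
By R16 (it carries flag P, it is in state L, it is warm-blooded): it satisfies condition C.
By R18 (it is migratory, it can fly): it is a reptile.
By R20 (it satisfies condition C, it is classified as E, it has marker Z): it is endangered.
By R4 (it carries flag A1, it is a reptile, it carries flag X): it satisfies condition J1.
By R11 (it satisfies condition J1, it is endangered, it is classified as E): it satisfies condition T.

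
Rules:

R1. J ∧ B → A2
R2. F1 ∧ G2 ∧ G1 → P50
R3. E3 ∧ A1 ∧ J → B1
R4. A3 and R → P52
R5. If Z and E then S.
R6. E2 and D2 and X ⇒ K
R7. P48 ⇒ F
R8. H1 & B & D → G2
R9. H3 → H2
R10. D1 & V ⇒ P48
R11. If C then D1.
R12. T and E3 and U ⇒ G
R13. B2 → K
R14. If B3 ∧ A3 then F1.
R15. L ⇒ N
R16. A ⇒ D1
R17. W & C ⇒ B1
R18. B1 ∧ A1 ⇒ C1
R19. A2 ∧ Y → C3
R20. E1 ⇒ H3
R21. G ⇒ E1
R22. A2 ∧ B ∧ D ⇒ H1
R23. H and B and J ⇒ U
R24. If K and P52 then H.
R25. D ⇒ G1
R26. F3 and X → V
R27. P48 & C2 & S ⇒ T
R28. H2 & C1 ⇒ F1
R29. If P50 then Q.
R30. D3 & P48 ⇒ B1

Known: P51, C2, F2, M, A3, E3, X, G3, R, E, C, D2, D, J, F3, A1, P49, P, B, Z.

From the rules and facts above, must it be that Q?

Forward chaining from the given facts derives: A2, B1, P52, S, D1, C1, H1, G1, V, G2, P48, T, F.
The only rule concluding Q is R29, which needs P50; that is never established.

No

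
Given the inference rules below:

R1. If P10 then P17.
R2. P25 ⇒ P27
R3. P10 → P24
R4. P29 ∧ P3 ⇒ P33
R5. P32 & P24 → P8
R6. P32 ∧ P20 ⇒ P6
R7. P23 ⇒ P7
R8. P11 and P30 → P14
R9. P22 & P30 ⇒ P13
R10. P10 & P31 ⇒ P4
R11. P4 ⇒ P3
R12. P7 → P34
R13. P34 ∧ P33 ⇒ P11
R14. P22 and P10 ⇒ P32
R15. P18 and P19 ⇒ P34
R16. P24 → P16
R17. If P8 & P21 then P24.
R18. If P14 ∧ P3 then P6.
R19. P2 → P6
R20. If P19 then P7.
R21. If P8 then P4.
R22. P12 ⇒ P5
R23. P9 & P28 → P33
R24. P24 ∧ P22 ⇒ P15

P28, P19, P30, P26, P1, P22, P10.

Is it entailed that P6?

Forward chaining from the given facts derives: P17, P24, P13, P32, P16, P7, P15, P8, P34, P4, P3.
Rules concluding P6: R6 needs P20; R18 needs P14; R19 needs P2 — none of these are established.

No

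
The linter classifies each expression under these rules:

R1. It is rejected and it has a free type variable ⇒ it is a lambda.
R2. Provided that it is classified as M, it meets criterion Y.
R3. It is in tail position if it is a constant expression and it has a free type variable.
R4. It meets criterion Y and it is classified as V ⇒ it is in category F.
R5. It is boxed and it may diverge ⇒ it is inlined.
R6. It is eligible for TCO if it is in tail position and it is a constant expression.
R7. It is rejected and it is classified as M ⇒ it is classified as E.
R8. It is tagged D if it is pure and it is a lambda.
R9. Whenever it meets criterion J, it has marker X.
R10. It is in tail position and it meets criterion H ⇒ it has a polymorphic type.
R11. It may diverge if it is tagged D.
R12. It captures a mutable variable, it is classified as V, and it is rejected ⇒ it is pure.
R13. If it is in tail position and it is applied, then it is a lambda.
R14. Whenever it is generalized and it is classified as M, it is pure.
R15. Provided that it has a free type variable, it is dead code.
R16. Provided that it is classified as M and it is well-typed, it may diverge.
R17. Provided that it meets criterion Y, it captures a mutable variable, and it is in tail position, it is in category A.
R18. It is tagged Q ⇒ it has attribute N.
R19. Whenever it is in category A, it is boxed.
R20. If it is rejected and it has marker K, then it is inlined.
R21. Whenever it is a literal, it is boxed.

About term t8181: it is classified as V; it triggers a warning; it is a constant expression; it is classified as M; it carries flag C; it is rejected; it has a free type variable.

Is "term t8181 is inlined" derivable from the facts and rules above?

Forward chaining from the given facts derives: is a lambda, meets criterion Y, is in tail position, is in category F, is eligible for TCO, is classified as E, is dead code.
Rules concluding "it is inlined": R5 needs "it is boxed"; R20 needs "it has marker K" — none of these are established.

No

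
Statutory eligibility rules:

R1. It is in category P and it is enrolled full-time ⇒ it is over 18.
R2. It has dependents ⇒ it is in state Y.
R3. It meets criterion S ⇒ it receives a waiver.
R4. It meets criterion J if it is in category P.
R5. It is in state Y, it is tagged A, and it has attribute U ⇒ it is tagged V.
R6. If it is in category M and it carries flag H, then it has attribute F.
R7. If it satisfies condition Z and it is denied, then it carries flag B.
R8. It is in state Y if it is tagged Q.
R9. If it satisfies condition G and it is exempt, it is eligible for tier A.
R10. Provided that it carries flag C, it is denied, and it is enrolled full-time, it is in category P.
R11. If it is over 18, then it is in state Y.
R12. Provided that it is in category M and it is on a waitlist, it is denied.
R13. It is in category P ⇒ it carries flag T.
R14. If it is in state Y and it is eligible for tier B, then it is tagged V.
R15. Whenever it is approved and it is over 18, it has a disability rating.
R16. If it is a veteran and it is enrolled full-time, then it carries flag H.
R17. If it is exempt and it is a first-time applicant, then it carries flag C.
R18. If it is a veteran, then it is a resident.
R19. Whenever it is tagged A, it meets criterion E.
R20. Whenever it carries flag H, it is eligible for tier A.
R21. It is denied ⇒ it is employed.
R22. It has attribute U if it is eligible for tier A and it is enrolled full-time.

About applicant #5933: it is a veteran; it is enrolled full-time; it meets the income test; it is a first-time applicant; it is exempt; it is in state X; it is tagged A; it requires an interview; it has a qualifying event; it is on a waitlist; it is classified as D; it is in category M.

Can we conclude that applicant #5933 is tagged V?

Yes

By R12 (it is in category M, it is on a waitlist): it is denied.
By R16 (it is a veteran, it is enrolled full-time): it carries flag H.
By R17 (it is exempt, it is a first-time applicant): it carries flag C.
By R20 (it carries flag H): it is eligible for tier A.
By R22 (it is eligible for tier A, it is enrolled full-time): it has attribute U.
By R10 (it carries flag C, it is denied, it is enrolled full-time): it is in category P.
By R1 (it is in category P, it is enrolled full-time): it is over 18.
By R11 (it is over 18): it is in state Y.
By R5 (it is in state Y, it is tagged A, it has attribute U): it is tagged V.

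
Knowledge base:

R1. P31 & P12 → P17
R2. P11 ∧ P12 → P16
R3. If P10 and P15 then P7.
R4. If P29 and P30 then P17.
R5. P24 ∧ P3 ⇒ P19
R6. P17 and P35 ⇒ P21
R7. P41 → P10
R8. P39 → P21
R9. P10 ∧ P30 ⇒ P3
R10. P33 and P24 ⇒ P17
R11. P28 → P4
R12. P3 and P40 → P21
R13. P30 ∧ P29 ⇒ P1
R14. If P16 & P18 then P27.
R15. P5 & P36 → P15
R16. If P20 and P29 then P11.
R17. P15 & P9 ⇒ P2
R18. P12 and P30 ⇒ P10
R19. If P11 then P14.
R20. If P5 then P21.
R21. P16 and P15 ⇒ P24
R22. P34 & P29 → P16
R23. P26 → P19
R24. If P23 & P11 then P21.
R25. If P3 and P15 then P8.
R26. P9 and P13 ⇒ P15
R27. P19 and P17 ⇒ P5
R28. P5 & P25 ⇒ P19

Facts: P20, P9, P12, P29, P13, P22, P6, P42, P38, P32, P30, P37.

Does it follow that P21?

P17  (by R4: P29, P30)
P11  (by R16: P20, P29)
P10  (by R18: P12, P30)
P15  (by R26: P9, P13)
P16  (by R2: P11, P12)
P3  (by R9: P10, P30)
P24  (by R21: P16, P15)
P19  (by R5: P24, P3)
P5  (by R27: P19, P17)
P21  (by R20: P5)

Yes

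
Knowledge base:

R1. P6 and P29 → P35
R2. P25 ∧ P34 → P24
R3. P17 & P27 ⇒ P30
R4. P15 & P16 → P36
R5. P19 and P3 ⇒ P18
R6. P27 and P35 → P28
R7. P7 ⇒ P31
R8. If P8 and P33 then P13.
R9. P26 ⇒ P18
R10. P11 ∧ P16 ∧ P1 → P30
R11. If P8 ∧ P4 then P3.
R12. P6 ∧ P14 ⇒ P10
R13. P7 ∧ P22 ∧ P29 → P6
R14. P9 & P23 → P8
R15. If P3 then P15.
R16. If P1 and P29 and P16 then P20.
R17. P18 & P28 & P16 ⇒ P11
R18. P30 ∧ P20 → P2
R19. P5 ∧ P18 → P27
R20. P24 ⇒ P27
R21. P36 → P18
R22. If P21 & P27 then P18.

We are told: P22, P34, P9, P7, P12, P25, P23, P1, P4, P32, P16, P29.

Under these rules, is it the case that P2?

P24  (by R2: P25, P34)
P6  (by R13: P7, P22, P29)
P8  (by R14: P9, P23)
P20  (by R16: P1, P29, P16)
P27  (by R20: P24)
P35  (by R1: P6, P29)
P28  (by R6: P27, P35)
P3  (by R11: P8, P4)
P15  (by R15: P3)
P36  (by R4: P15, P16)
P18  (by R21: P36)
P11  (by R17: P18, P28, P16)
P30  (by R10: P11, P16, P1)
P2  (by R18: P30, P20)

Yes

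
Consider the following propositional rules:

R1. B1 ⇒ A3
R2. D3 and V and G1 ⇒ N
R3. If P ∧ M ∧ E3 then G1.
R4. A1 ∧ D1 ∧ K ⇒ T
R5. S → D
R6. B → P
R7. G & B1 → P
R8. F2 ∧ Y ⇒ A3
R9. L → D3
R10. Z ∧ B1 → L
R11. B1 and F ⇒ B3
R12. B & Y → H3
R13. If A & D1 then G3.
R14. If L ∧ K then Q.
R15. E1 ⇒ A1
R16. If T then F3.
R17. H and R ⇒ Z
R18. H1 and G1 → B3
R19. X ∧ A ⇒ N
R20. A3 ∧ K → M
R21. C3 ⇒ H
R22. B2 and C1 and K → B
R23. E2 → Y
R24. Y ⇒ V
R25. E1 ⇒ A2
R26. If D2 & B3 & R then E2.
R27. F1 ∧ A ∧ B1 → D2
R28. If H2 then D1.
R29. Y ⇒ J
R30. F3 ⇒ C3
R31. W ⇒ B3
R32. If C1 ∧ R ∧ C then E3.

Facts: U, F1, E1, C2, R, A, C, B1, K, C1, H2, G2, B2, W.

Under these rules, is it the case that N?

Yes

A3  (by R1: B1)
A1  (by R15: E1)
M  (by R20: A3, K)
B  (by R22: B2, C1, K)
D2  (by R27: F1, A, B1)
D1  (by R28: H2)
B3  (by R31: W)
E3  (by R32: C1, R, C)
T  (by R4: A1, D1, K)
P  (by R6: B)
F3  (by R16: T)
E2  (by R26: D2, B3, R)
C3  (by R30: F3)
G1  (by R3: P, M, E3)
H  (by R21: C3)
Y  (by R23: E2)
V  (by R24: Y)
Z  (by R17: H, R)
L  (by R10: Z, B1)
D3  (by R9: L)
N  (by R2: D3, V, G1)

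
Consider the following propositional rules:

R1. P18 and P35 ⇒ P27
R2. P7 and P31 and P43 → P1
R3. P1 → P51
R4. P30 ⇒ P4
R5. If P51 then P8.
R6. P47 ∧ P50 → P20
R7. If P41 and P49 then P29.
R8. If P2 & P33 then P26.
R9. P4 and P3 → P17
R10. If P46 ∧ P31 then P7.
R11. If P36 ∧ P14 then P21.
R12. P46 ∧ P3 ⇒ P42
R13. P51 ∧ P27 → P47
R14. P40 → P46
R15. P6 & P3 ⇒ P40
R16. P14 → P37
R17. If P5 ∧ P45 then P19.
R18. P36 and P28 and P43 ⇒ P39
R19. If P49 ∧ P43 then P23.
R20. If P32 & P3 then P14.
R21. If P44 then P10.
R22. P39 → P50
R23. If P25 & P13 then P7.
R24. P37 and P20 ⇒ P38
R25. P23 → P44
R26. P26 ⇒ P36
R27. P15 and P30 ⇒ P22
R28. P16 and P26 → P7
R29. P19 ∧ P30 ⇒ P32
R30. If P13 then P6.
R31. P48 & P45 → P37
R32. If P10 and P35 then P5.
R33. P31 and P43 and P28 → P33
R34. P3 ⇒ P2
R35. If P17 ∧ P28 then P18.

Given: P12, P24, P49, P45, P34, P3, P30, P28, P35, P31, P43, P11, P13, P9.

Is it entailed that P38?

P4  (by R4: P30)
P17  (by R9: P4, P3)
P23  (by R19: P49, P43)
P44  (by R25: P23)
P6  (by R30: P13)
P33  (by R33: P31, P43, P28)
P2  (by R34: P3)
P18  (by R35: P17, P28)
P27  (by R1: P18, P35)
P26  (by R8: P2, P33)
P40  (by R15: P6, P3)
P10  (by R21: P44)
P36  (by R26: P26)
P5  (by R32: P10, P35)
P46  (by R14: P40)
P19  (by R17: P5, P45)
P39  (by R18: P36, P28, P43)
P50  (by R22: P39)
P32  (by R29: P19, P30)
P7  (by R10: P46, P31)
P14  (by R20: P32, P3)
P1  (by R2: P7, P31, P43)
P51  (by R3: P1)
P47  (by R13: P51, P27)
P37  (by R16: P14)
P20  (by R6: P47, P50)
P38  (by R24: P37, P20)

Yes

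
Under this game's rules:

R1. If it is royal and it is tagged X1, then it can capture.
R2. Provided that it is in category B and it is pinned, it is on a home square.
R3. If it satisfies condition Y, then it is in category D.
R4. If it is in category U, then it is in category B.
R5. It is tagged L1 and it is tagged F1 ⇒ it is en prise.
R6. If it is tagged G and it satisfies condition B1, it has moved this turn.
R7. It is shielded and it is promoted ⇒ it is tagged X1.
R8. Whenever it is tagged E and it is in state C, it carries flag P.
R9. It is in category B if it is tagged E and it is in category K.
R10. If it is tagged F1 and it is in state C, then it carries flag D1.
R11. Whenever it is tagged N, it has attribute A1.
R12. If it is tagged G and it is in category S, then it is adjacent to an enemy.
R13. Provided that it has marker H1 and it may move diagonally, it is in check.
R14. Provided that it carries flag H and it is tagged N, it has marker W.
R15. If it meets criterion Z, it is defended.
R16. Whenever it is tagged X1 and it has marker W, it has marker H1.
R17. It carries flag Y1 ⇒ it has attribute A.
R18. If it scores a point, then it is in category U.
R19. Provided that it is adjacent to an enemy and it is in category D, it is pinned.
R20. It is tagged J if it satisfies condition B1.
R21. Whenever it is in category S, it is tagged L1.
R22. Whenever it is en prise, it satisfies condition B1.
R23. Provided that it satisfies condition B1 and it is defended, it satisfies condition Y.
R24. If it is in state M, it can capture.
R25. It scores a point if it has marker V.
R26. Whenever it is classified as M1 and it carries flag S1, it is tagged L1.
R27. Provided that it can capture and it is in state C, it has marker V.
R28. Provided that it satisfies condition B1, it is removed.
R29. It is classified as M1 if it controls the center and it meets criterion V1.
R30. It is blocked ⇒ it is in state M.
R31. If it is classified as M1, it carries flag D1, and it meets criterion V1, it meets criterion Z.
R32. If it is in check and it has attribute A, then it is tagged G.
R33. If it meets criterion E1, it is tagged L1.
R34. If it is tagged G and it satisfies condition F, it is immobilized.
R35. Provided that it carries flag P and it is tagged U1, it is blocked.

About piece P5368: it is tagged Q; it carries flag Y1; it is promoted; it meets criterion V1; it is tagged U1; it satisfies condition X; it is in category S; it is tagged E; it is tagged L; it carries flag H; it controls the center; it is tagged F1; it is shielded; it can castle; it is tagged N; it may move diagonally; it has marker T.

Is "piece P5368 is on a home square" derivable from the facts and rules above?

No

Forward chaining from the given facts derives: is tagged X1, has attribute A1, has marker W, has marker H1, has attribute A, is tagged L1, is classified as M1, is en prise, is in check, satisfies condition B1, is removed, is tagged G, has moved this turn, is adjacent to an enemy, is tagged J.
The only rule concluding "it is on a home square" is R2, which needs "it is in category B"; that is never established.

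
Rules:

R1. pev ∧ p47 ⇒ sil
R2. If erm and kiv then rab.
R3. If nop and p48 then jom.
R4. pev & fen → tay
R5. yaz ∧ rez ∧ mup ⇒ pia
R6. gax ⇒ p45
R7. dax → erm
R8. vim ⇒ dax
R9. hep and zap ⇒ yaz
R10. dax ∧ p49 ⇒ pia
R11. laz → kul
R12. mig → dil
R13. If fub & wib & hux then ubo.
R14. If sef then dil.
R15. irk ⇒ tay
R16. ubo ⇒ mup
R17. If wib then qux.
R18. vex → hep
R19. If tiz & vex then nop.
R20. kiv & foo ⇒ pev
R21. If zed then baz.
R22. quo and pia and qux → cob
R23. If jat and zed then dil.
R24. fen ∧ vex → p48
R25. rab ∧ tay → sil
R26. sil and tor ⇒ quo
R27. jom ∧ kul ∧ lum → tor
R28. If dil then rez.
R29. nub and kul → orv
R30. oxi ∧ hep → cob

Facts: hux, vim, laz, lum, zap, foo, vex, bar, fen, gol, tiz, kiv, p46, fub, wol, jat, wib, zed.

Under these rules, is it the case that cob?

dax  (by R8: vim)
kul  (by R11: laz)
ubo  (by R13: fub, wib, hux)
mup  (by R16: ubo)
qux  (by R17: wib)
hep  (by R18: vex)
nop  (by R19: tiz, vex)
pev  (by R20: kiv, foo)
dil  (by R23: jat, zed)
p48  (by R24: fen, vex)
rez  (by R28: dil)
jom  (by R3: nop, p48)
tay  (by R4: pev, fen)
erm  (by R7: dax)
yaz  (by R9: hep, zap)
tor  (by R27: jom, kul, lum)
rab  (by R2: erm, kiv)
pia  (by R5: yaz, rez, mup)
sil  (by R25: rab, tay)
quo  (by R26: sil, tor)
cob  (by R22: quo, pia, qux)

Yes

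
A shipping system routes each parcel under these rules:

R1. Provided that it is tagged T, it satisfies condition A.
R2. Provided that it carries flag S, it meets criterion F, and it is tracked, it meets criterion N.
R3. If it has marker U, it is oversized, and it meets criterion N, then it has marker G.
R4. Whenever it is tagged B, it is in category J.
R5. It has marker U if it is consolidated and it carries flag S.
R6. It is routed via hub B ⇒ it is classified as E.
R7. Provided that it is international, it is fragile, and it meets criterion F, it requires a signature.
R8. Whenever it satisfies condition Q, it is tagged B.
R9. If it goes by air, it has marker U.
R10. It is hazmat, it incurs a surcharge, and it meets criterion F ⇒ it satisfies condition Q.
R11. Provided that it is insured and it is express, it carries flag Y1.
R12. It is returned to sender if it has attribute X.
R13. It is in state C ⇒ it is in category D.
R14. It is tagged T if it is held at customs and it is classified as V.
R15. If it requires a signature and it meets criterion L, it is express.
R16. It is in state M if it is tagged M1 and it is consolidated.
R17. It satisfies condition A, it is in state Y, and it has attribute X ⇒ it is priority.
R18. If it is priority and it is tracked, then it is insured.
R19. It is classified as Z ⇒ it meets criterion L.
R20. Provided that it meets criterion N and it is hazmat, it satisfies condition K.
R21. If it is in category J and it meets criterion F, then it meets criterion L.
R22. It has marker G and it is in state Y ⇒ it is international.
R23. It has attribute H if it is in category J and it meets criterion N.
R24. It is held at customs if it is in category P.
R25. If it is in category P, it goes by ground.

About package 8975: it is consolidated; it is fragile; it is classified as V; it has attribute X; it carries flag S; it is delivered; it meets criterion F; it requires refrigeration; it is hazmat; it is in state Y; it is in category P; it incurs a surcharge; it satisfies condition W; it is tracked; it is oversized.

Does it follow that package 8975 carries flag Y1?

Yes

By R2 (it carries flag S, it meets criterion F, it is tracked): it meets criterion N.
By R5 (it is consolidated, it carries flag S): it has marker U.
By R10 (it is hazmat, it incurs a surcharge, it meets criterion F): it satisfies condition Q.
By R24 (it is in category P): it is held at customs.
By R3 (it has marker U, it is oversized, it meets criterion N): it has marker G.
By R8 (it satisfies condition Q): it is tagged B.
By R14 (it is held at customs, it is classified as V): it is tagged T.
By R22 (it has marker G, it is in state Y): it is international.
By R1 (it is tagged T): it satisfies condition A.
By R4 (it is tagged B): it is in category J.
By R7 (it is international, it is fragile, it meets criterion F): it requires a signature.
By R17 (it satisfies condition A, it is in state Y, it has attribute X): it is priority.
By R18 (it is priority, it is tracked): it is insured.
By R21 (it is in category J, it meets criterion F): it meets criterion L.
By R15 (it requires a signature, it meets criterion L): it is express.
By R11 (it is insured, it is express): it carries flag Y1.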